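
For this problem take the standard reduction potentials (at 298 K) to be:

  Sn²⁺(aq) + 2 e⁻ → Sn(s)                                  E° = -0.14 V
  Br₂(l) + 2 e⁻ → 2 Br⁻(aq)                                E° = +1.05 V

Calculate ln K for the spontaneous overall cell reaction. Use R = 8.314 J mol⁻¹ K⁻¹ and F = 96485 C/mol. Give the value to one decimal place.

92.7

Cathode: Br₂/Br⁻; anode: Sn²⁺/Sn. E°cell = (+1.05) − (-0.14) = +1.19 V, with n = 2.
ΔG° = −nFE° = −RT ln K, so ln K = nFE°/(RT) = (2)(96485)(+1.19) / ((8.314)(298)) = 92.685.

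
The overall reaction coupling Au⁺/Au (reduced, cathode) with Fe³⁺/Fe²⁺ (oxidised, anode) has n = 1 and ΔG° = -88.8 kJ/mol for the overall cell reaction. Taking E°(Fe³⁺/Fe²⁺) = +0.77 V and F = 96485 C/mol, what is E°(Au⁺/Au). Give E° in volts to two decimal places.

E°cell = −ΔG°/(nF) = −(-88.8×10³)/((1)(96485)) = +0.920 V.
Since Au⁺/Au is the cathode and Fe³⁺/Fe²⁺ the anode, E°cell = E°(Au⁺/Au) − E°(Fe³⁺/Fe²⁺).
So E°(Au⁺/Au) = E°cell + E°(Fe³⁺/Fe²⁺) = +0.920 + (+0.77) = +1.69 V.

+1.69 V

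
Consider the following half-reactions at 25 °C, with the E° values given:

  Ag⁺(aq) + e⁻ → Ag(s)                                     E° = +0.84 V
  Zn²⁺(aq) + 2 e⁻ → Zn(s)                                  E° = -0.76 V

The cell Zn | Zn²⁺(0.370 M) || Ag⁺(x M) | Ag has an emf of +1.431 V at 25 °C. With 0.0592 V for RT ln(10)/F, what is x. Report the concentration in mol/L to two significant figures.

0.00085 M

Ag⁺/Ag is the cathode, Zn²⁺/Zn the anode: E°cell = +1.60 V, n = 2.
Overall reaction: 2 Ag⁺(aq) + Zn(s) → 2 Ag(s) + Zn²⁺(aq); Q = [Zn²⁺]^1/[Ag⁺]^2.
From E = E° − (0.0592/n) log Q: log Q = (E° − E)·n/0.0592 = (+1.60 − (+1.431))·2/0.0592 = 5.7095.
So 2·log[Ag⁺] = 1·log(0.37) − log Q = -0.4318 − (5.7095) = -6.1413; log[Ag⁺] = -6.1413 / 2 = -3.0707; [Ag⁺] = 10^(-3.0707) ≈ 0.00085 M.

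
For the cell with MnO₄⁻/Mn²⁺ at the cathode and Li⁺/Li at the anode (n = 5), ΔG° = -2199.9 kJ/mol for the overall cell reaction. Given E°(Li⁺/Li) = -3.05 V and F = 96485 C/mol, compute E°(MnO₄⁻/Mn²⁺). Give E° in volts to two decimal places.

E°cell = −ΔG°/(nF) = −(-2199.9×10³)/((5)(96485)) = +4.560 V.
Since MnO₄⁻/Mn²⁺ is the cathode and Li⁺/Li the anode, E°cell = E°(MnO₄⁻/Mn²⁺) − E°(Li⁺/Li).
So E°(MnO₄⁻/Mn²⁺) = E°cell + E°(Li⁺/Li) = +4.560 + (-3.05) = +1.51 V.

+1.51 V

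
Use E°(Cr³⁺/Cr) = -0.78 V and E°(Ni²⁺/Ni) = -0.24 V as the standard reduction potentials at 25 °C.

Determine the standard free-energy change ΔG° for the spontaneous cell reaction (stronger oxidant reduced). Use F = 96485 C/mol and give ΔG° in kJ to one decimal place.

-312.6 kJ

Ni²⁺/Ni (E° = -0.24 V) is the cathode; Cr³⁺/Cr (E° = -0.78 V) is the anode, so E°cell = +0.54 V.
Balancing electrons gives n = 6 (lcm of 2 and 3).
ΔG° = −nFE° = −(6)(96485)(+0.54) = -312,611 J = -312.6 kJ.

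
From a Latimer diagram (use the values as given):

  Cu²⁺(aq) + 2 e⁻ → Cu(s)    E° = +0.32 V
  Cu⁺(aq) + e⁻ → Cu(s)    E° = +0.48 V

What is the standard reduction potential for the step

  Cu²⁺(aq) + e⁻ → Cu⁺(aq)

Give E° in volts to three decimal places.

Sequential free energies add, so n₃E°₃ = n₁E°₁ + n₂E°₂.
With n₃ = 2, and the known step contributing 1×(+0.48) V, the unknown satisfies 1·E° = 2×(+0.32) − 1×(+0.48) = +0.160.
E° = +0.160 / 1 = +0.160 V.

+0.160 V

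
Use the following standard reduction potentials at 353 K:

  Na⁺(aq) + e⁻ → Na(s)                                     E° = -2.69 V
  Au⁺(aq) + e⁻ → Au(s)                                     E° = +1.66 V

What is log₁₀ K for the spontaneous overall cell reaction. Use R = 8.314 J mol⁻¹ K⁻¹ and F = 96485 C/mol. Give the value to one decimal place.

Cathode: Au⁺/Au; anode: Na⁺/Na. E°cell = (+1.66) − (-2.69) = +4.35 V, with n = 1.
ΔG° = −nFE° = −RT ln K, so ln K = nFE°/(RT) = (1)(96485)(+4.35) / ((8.314)(353)) = 143.009.
log₁₀ K = 143.009 / ln 10 = 62.1.

62.1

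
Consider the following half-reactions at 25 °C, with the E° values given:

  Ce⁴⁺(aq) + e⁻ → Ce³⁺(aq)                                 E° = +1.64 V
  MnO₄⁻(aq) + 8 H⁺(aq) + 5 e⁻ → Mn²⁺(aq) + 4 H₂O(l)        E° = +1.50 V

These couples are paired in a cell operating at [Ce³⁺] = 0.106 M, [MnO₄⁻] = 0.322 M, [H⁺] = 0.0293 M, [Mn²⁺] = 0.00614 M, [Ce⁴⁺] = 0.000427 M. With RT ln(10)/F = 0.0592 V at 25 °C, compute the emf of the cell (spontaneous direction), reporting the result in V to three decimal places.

+0.123 V

Ce⁴⁺/Ce³⁺ is the cathode (higher E°), MnO₄⁻/Mn²⁺ the anode: E°cell = +1.64 − (+1.50) = +0.14 V, n = 5.
Overall: 5 Ce⁴⁺(aq) + Mn²⁺(aq) + 4 H₂O(l) → 5 Ce³⁺(aq) + MnO₄⁻(aq) + 8 H⁺(aq)
Q = [Ce³⁺]^5·[MnO₄⁻]·[H⁺]^8 / ([Ce⁴⁺]^5·[Mn²⁺]); log Q = 1.429.
E = E° − (0.0592/n) log Q = +0.14 − (0.0592/5)(1.429) = +0.123 V.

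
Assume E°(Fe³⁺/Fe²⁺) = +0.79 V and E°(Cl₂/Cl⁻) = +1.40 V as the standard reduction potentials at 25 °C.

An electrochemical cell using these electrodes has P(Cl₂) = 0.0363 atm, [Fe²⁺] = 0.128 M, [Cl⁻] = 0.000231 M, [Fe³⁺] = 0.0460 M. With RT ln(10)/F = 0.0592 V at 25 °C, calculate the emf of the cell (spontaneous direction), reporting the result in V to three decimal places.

+0.809 V

Cl₂/Cl⁻ is the cathode (higher E°), Fe³⁺/Fe²⁺ the anode: E°cell = +1.40 − (+0.79) = +0.61 V, n = 2.
Overall: Cl₂(g) + 2 Fe²⁺(aq) → 2 Cl⁻(aq) + 2 Fe³⁺(aq)
Q = [Cl⁻]^2·[Fe³⁺]^2 / (P(Cl₂)·[Fe²⁺]^2); log Q = -6.722.
E = E° − (0.0592/n) log Q = +0.61 − (0.0592/2)(-6.722) = +0.809 V.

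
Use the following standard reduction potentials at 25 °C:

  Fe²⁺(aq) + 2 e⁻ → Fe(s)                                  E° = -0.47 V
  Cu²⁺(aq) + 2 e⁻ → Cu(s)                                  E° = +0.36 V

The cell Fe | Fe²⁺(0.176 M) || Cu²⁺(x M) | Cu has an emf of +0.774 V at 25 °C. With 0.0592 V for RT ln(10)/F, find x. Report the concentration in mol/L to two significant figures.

Cu²⁺/Cu is the cathode, Fe²⁺/Fe the anode: E°cell = +0.83 V, n = 2.
Overall reaction: Cu²⁺(aq) + Fe(s) → Cu(s) + Fe²⁺(aq); Q = [Fe²⁺]^1/[Cu²⁺]^1.
From E = E° − (0.0592/n) log Q: log Q = (E° − E)·n/0.0592 = (+0.83 − (+0.774))·2/0.0592 = 1.8919.
So 1·log[Cu²⁺] = 1·log(0.176) − log Q = -0.7545 − (1.8919) = -2.6464; [Cu²⁺] = 10^(-2.6464) ≈ 0.0023 M.

0.0023 M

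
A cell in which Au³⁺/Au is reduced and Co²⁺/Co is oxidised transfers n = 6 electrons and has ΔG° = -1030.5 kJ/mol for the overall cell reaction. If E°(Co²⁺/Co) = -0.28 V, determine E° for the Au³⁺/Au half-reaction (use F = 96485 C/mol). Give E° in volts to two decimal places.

E°cell = −ΔG°/(nF) = −(-1030.5×10³)/((6)(96485)) = +1.780 V.
Since Au³⁺/Au is the cathode and Co²⁺/Co the anode, E°cell = E°(Au³⁺/Au) − E°(Co²⁺/Co).
So E°(Au³⁺/Au) = E°cell + E°(Co²⁺/Co) = +1.780 + (-0.28) = +1.50 V.

+1.50 V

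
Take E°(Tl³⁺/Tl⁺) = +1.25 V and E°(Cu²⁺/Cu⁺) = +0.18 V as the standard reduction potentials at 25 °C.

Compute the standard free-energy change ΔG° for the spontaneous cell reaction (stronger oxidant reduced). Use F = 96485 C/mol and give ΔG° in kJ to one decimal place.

-206.5 kJ

Tl³⁺/Tl⁺ (E° = +1.25 V) is the cathode; Cu²⁺/Cu⁺ (E° = +0.18 V) is the anode, so E°cell = +1.07 V.
Balancing electrons gives n = 2 (lcm of 2 and 1).
ΔG° = −nFE° = −(2)(96485)(+1.07) = -206,478 J = -206.5 kJ.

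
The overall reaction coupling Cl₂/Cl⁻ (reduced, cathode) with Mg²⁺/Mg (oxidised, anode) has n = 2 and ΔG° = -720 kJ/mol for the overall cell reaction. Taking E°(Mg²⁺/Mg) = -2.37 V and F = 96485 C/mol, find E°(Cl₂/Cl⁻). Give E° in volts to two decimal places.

+1.36 V

E°cell = −ΔG°/(nF) = −(-720×10³)/((2)(96485)) = +3.731 V.
Since Cl₂/Cl⁻ is the cathode and Mg²⁺/Mg the anode, E°cell = E°(Cl₂/Cl⁻) − E°(Mg²⁺/Mg).
So E°(Cl₂/Cl⁻) = E°cell + E°(Mg²⁺/Mg) = +3.731 + (-2.37) = +1.36 V.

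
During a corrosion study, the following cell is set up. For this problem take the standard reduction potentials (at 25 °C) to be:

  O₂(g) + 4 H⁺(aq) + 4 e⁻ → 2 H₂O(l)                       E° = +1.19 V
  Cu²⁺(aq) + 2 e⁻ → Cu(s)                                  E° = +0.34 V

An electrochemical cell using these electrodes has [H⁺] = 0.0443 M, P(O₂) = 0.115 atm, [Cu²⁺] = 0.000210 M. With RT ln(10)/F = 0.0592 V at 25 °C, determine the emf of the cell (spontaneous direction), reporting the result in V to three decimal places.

+0.865 V

O₂/H₂O is the cathode (higher E°), Cu²⁺/Cu the anode: E°cell = +1.19 − (+0.34) = +0.85 V, n = 4.
Overall: O₂(g) + 4 H⁺(aq) + 2 Cu(s) → 2 H₂O(l) + 2 Cu²⁺(aq)
Q = [Cu²⁺]^2 / (P(O₂)·[H⁺]^4); log Q = -1.002.
E = E° − (0.0592/n) log Q = +0.85 − (0.0592/4)(-1.002) = +0.865 V.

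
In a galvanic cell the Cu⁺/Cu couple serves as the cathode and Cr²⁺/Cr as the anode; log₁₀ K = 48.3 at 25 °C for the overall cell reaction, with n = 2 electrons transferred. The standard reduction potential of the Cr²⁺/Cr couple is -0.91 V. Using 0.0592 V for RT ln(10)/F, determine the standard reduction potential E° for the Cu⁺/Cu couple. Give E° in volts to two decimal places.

E°cell = (0.0592/n)·log K = (0.0592/2)(48.3) = +1.430 V.
Since Cu⁺/Cu is the cathode and Cr²⁺/Cr the anode, E°cell = E°(Cu⁺/Cu) − E°(Cr²⁺/Cr).
So E°(Cu⁺/Cu) = E°cell + E°(Cr²⁺/Cr) = +1.430 + (-0.91) = +0.52 V.

+0.52 V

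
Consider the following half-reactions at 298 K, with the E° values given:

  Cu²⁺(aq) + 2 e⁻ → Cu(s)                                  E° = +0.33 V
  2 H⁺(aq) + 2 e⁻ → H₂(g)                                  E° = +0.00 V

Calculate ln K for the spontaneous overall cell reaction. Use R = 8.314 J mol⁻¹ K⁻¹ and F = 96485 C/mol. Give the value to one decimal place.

Cathode: Cu²⁺/Cu; anode: H⁺/H₂. E°cell = (+0.33) − (+0.00) = +0.33 V, with n = 2.
ΔG° = −nFE° = −RT ln K, so ln K = nFE°/(RT) = (2)(96485)(+0.33) / ((8.314)(298)) = 25.703.

25.7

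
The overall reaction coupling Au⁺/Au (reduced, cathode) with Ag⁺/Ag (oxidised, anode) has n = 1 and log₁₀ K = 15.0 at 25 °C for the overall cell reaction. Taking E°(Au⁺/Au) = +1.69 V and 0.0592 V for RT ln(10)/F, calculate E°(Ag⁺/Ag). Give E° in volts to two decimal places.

E°cell = (0.0592/n)·log K = (0.0592/1)(15.0) = +0.888 V.
Since Au⁺/Au is the cathode and Ag⁺/Ag the anode, E°cell = E°(Au⁺/Au) − E°(Ag⁺/Ag).
So E°(Ag⁺/Ag) = E°(Au⁺/Au) − E°cell = (+1.69) − (+0.888) = +0.80 V.

+0.80 V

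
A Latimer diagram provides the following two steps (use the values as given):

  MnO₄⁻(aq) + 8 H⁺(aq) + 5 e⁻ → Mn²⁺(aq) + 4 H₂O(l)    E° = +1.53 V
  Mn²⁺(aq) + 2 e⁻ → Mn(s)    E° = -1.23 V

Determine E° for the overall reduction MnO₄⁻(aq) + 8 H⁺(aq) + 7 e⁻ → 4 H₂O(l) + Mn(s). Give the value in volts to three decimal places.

Adding the free-energy changes (−nFE°) of the two steps gives −n₃FE°₃ = −n₁FE°₁ − n₂FE°₂.
E°₃ = (5×+1.53 + 2×-1.23) / 7 = (+5.190) / 7 = +0.741 V.

+0.741 V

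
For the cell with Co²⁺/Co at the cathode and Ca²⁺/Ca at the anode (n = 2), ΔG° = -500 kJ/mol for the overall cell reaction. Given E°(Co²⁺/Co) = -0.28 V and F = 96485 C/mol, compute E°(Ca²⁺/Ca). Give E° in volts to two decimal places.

-2.87 V

E°cell = −ΔG°/(nF) = −(-500×10³)/((2)(96485)) = +2.591 V.
Since Co²⁺/Co is the cathode and Ca²⁺/Ca the anode, E°cell = E°(Co²⁺/Co) − E°(Ca²⁺/Ca).
So E°(Ca²⁺/Ca) = E°(Co²⁺/Co) − E°cell = (-0.28) − (+2.591) = -2.87 V.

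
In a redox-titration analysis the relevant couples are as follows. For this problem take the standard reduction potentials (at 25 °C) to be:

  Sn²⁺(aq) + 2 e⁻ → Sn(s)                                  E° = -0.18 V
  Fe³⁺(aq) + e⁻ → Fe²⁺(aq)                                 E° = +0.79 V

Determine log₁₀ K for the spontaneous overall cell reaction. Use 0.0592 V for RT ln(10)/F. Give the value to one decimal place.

32.8

Cathode: Fe³⁺/Fe²⁺; anode: Sn²⁺/Sn. E°cell = +0.97 V, n = 2.
log K = nE°cell / 0.0592 = (2)(+0.97) / 0.0592 = 32.8.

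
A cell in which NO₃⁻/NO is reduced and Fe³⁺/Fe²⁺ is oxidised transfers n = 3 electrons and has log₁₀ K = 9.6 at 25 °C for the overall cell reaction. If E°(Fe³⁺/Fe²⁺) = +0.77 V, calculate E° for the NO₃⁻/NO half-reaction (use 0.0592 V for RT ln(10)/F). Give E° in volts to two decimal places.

E°cell = (0.0592/n)·log K = (0.0592/3)(9.6) = +0.189 V.
Since NO₃⁻/NO is the cathode and Fe³⁺/Fe²⁺ the anode, E°cell = E°(NO₃⁻/NO) − E°(Fe³⁺/Fe²⁺).
So E°(NO₃⁻/NO) = E°cell + E°(Fe³⁺/Fe²⁺) = +0.189 + (+0.77) = +0.96 V.

+0.96 V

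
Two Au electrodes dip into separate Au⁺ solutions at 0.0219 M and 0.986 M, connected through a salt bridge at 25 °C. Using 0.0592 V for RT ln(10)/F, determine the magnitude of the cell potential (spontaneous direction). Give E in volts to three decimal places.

+0.098 V

For a concentration cell E°cell = 0. The 0.986 M side is the cathode (reduction is favoured where [Au⁺] is higher).
With n = 1, E = −(0.0592/1) log([Au⁺]ₐₙ/[Au⁺]꜀ₐₜ) = −(0.0592/1) log(0.0219/0.986) = −(0.0592/1)(-1.653) = +0.098 V.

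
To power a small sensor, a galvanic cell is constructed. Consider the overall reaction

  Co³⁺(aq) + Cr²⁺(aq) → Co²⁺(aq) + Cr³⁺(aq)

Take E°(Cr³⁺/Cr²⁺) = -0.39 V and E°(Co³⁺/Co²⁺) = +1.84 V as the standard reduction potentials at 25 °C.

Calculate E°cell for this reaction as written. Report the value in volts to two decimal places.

The Co³⁺/Co²⁺ couple has the higher reduction potential, so it is the cathode; Cr³⁺/Cr²⁺ is oxidised at the anode.
E°cell = E°(cathode) − E°(anode) = (+1.84) − (-0.39) = +2.23 V.
Since E°cell > 0, the reaction is spontaneous under standard conditions.

+2.23 V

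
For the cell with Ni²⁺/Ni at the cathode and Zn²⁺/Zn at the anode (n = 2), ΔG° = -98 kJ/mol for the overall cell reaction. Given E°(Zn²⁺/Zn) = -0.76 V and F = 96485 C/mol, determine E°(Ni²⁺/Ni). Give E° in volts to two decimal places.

-0.25 V

E°cell = −ΔG°/(nF) = −(-98×10³)/((2)(96485)) = +0.508 V.
Since Ni²⁺/Ni is the cathode and Zn²⁺/Zn the anode, E°cell = E°(Ni²⁺/Ni) − E°(Zn²⁺/Zn).
So E°(Ni²⁺/Ni) = E°cell + E°(Zn²⁺/Zn) = +0.508 + (-0.76) = -0.25 V.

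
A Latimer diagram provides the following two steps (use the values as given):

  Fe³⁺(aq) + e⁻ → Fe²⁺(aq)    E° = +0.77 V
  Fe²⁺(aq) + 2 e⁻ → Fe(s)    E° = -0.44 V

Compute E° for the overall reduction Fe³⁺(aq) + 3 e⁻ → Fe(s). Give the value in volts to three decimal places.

-0.037 V

Adding the free-energy changes (−nFE°) of the two steps gives −n₃FE°₃ = −n₁FE°₁ − n₂FE°₂.
E°₃ = (1×+0.77 + 2×-0.44) / 3 = (-0.110) / 3 = -0.037 V.
E° values themselves are not directly additive — weighting by electron count is essential.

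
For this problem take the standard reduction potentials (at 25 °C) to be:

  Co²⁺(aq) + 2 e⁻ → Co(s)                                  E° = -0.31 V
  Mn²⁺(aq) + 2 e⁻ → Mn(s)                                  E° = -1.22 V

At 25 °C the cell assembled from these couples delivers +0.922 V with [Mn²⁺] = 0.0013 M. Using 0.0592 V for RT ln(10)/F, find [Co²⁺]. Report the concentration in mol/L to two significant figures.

Co²⁺/Co is the cathode, Mn²⁺/Mn the anode: E°cell = +0.91 V, n = 2.
Overall reaction: Co²⁺(aq) + Mn(s) → Co(s) + Mn²⁺(aq); Q = [Mn²⁺]^1/[Co²⁺]^1.
From E = E° − (0.0592/n) log Q: log Q = (E° − E)·n/0.0592 = (+0.91 − (+0.922))·2/0.0592 = -0.4054.
So 1·log[Co²⁺] = 1·log(0.0013) − log Q = -2.8861 − (-0.4054) = -2.4807; [Co²⁺] = 10^(-2.4807) ≈ 0.0033 M.

0.0033 M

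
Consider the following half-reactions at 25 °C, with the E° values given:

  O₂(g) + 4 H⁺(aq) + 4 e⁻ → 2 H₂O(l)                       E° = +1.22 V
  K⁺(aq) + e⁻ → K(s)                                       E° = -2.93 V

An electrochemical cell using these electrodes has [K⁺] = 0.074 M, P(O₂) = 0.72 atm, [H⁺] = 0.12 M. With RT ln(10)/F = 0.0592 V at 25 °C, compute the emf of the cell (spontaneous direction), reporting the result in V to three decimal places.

+4.160 V

O₂/H₂O is the cathode (higher E°), K⁺/K the anode: E°cell = +1.22 − (-2.93) = +4.15 V, n = 4.
Overall: O₂(g) + 4 H⁺(aq) + 4 K(s) → 2 H₂O(l) + 4 K⁺(aq)
Q = [K⁺]^4 / (P(O₂)·[H⁺]^4); log Q = -0.697.
E = E° − (0.0592/n) log Q = +4.15 − (0.0592/4)(-0.697) = +4.160 V.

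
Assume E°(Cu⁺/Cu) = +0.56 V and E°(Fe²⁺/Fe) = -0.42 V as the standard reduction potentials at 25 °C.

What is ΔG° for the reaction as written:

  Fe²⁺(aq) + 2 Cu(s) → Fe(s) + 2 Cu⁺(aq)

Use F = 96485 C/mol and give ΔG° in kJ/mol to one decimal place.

+189.1 kJ/mol

As written, Fe²⁺/Fe is reduced (cathode) and Cu⁺/Cu is oxidised (anode), so E°cell = (-0.42) − (+0.56) = -0.98 V.
Balancing electrons gives n = 2.
ΔG° = −nFE° = −(2)(96485)(-0.98) = 189,111 J = +189.1 kJ/mol.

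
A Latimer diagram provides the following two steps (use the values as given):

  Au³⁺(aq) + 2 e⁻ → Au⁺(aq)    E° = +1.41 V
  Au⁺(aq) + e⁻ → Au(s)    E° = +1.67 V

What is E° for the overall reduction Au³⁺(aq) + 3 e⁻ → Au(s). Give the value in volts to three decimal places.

+1.497 V

Standard free energies of sequential steps add: ΔG°₃ = ΔG°₁ + ΔG°₂, so n₃E°₃ = n₁E°₁ + n₂E°₂.
E°₃ = (2×+1.41 + 1×+1.67) / 3 = (+4.490) / 3 = +1.497 V.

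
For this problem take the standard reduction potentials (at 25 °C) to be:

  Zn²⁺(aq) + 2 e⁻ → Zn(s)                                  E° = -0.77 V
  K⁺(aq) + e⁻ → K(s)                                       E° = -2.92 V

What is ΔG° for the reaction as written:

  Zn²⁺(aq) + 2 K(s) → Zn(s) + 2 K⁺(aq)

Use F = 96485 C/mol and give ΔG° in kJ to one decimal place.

-414.9 kJ

As written, Zn²⁺/Zn is reduced (cathode) and K⁺/K is oxidised (anode), so E°cell = (-0.77) − (-2.92) = +2.15 V.
Balancing electrons gives n = 2.
ΔG° = −nFE° = −(2)(96485)(+2.15) = -414,886 J = -414.9 kJ.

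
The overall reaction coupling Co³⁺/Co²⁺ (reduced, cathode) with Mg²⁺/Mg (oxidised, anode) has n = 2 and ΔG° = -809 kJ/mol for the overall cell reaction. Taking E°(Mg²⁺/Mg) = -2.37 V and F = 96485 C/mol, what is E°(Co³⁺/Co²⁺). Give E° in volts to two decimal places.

E°cell = −ΔG°/(nF) = −(-809×10³)/((2)(96485)) = +4.192 V.
Since Co³⁺/Co²⁺ is the cathode and Mg²⁺/Mg the anode, E°cell = E°(Co³⁺/Co²⁺) − E°(Mg²⁺/Mg).
So E°(Co³⁺/Co²⁺) = E°cell + E°(Mg²⁺/Mg) = +4.192 + (-2.37) = +1.82 V.

+1.82 V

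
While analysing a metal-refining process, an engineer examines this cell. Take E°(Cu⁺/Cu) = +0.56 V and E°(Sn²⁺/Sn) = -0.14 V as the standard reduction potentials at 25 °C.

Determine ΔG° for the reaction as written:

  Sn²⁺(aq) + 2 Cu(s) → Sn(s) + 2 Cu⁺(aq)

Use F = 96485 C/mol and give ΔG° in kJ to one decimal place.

+135.1 kJ

As written, Sn²⁺/Sn is reduced (cathode) and Cu⁺/Cu is oxidised (anode), so E°cell = (-0.14) − (+0.56) = -0.70 V.
Balancing electrons gives n = 2.
ΔG° = −nFE° = −(2)(96485)(-0.70) = 135,079 J = +135.1 kJ.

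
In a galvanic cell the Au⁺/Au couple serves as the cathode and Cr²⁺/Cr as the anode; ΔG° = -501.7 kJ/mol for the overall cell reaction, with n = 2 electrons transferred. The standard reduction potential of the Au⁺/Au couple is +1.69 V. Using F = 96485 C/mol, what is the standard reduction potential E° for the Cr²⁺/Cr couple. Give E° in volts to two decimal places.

E°cell = −ΔG°/(nF) = −(-501.7×10³)/((2)(96485)) = +2.600 V.
Since Au⁺/Au is the cathode and Cr²⁺/Cr the anode, E°cell = E°(Au⁺/Au) − E°(Cr²⁺/Cr).
So E°(Cr²⁺/Cr) = E°(Au⁺/Au) − E°cell = (+1.69) − (+2.600) = -0.91 V.

-0.91 V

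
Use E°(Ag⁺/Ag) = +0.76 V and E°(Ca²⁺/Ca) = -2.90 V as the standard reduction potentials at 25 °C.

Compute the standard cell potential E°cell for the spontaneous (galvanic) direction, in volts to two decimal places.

+3.66 V

The Ag⁺/Ag couple has the higher reduction potential, so it is the cathode; Ca²⁺/Ca is oxidised at the anode.
E°cell = E°(cathode) − E°(anode) = (+0.76) − (-2.90) = +3.66 V.
Since E°cell > 0, the reaction is spontaneous under standard conditions.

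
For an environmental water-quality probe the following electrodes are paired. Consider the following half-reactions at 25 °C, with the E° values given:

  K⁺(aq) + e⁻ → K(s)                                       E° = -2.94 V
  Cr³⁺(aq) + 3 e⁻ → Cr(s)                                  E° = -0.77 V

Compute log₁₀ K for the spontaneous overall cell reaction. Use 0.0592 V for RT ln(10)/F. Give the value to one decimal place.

110.0

Cathode: Cr³⁺/Cr; anode: K⁺/K. E°cell = +2.17 V, n = 3.
log K = nE°cell / 0.0592 = (3)(+2.17) / 0.0592 = 110.0.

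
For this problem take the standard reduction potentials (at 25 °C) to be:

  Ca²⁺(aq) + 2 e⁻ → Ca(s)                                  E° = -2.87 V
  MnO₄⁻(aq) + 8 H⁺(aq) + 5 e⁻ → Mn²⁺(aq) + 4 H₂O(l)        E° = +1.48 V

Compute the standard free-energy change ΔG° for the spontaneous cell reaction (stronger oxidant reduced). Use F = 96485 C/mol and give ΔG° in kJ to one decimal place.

-4197.1 kJ

MnO₄⁻/Mn²⁺ (E° = +1.48 V) is the cathode; Ca²⁺/Ca (E° = -2.87 V) is the anode, so E°cell = +4.35 V.
Balancing electrons gives n = 10 (lcm of 5 and 2).
ΔG° = −nFE° = −(10)(96485)(+4.35) = -4,197,098 J = -4197.1 kJ.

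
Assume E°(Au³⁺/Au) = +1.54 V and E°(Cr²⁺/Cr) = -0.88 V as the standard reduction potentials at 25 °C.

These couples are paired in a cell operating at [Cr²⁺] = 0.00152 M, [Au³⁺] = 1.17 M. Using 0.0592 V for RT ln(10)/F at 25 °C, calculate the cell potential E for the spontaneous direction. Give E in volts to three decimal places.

Au³⁺/Au is the cathode (higher E°), Cr²⁺/Cr the anode: E°cell = +1.54 − (-0.88) = +2.42 V, n = 6.
Overall: 2 Au³⁺(aq) + 3 Cr(s) → 2 Au(s) + 3 Cr²⁺(aq)
Q = [Cr²⁺]^3 / ([Au³⁺]^2); log Q = -8.591.
E = E° − (0.0592/n) log Q = +2.42 − (0.0592/6)(-8.591) = +2.505 V.

+2.505 V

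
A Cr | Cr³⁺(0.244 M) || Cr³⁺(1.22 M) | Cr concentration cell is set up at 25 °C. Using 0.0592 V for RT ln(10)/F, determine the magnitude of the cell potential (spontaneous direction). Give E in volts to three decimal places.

+0.014 V

For a concentration cell E°cell = 0. The 1.22 M side is the cathode (reduction is favoured where [Cr³⁺] is higher).
With n = 3, E = −(0.0592/3) log([Cr³⁺]ₐₙ/[Cr³⁺]꜀ₐₜ) = −(0.0592/3) log(0.244/1.22) = −(0.0592/3)(-0.699) = +0.014 V.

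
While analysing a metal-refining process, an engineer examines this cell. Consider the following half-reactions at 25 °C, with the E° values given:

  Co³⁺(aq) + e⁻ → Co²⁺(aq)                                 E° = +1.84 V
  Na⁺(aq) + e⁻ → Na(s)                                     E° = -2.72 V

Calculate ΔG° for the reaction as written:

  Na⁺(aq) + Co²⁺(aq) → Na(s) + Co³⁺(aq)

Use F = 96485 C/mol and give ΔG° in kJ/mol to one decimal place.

As written, Na⁺/Na is reduced (cathode) and Co³⁺/Co²⁺ is oxidised (anode), so E°cell = (-2.72) − (+1.84) = -4.56 V.
Balancing electrons gives n = 1.
ΔG° = −nFE° = −(1)(96485)(-4.56) = 439,972 J = +440.0 kJ/mol.

+440.0 kJ/mol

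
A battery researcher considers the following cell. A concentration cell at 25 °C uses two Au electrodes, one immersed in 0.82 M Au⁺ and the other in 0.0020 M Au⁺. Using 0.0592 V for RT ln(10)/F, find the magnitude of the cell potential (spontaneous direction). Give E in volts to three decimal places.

+0.155 V

For a concentration cell E°cell = 0. The 0.82 M side is the cathode (reduction is favoured where [Au⁺] is higher).
With n = 1, E = −(0.0592/1) log([Au⁺]ₐₙ/[Au⁺]꜀ₐₜ) = −(0.0592/1) log(0.002/0.82) = −(0.0592/1)(-2.613) = +0.155 V.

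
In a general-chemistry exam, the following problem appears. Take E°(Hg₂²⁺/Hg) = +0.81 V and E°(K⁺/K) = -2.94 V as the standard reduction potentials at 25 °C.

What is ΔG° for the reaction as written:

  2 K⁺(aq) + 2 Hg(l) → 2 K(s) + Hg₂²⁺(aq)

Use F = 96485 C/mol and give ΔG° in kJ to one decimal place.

As written, K⁺/K is reduced (cathode) and Hg₂²⁺/Hg is oxidised (anode), so E°cell = (-2.94) − (+0.81) = -3.75 V.
Balancing electrons gives n = 2.
ΔG° = −nFE° = −(2)(96485)(-3.75) = 723,638 J = +723.6 kJ.

+723.6 kJ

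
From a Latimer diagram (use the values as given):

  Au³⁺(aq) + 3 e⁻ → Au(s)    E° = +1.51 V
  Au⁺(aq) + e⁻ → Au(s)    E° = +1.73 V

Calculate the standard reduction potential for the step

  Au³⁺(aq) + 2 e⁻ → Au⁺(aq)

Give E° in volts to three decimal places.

Sequential free energies add, so n₃E°₃ = n₁E°₁ + n₂E°₂.
With n₃ = 3, and the known step contributing 1×(+1.73) V, the unknown satisfies 2·E° = 3×(+1.51) − 1×(+1.73) = +2.800.
E° = +2.800 / 2 = +1.400 V.

+1.400 V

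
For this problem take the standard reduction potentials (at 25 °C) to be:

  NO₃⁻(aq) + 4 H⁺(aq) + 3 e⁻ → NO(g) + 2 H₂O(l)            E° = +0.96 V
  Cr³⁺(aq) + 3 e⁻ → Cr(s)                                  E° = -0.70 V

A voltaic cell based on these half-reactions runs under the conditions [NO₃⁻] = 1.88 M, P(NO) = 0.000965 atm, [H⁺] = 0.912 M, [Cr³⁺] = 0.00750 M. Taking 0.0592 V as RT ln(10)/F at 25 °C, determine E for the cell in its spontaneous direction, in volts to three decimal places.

+1.764 V

NO₃⁻/NO is the cathode (higher E°), Cr³⁺/Cr the anode: E°cell = +0.96 − (-0.70) = +1.66 V, n = 3.
Overall: NO₃⁻(aq) + 4 H⁺(aq) + Cr(s) → NO(g) + 2 H₂O(l) + Cr³⁺(aq)
Q = P(NO)·[Cr³⁺] / ([NO₃⁻]·[H⁺]^4); log Q = -5.255.
E = E° − (0.0592/n) log Q = +1.66 − (0.0592/3)(-5.255) = +1.764 V.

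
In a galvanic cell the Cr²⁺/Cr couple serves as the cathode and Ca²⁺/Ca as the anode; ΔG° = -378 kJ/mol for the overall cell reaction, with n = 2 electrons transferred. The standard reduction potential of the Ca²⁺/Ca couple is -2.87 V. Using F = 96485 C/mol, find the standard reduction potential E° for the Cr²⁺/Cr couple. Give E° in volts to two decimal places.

E°cell = −ΔG°/(nF) = −(-378×10³)/((2)(96485)) = +1.959 V.
Since Cr²⁺/Cr is the cathode and Ca²⁺/Ca the anode, E°cell = E°(Cr²⁺/Cr) − E°(Ca²⁺/Ca).
So E°(Cr²⁺/Cr) = E°cell + E°(Ca²⁺/Ca) = +1.959 + (-2.87) = -0.91 V.

-0.91 V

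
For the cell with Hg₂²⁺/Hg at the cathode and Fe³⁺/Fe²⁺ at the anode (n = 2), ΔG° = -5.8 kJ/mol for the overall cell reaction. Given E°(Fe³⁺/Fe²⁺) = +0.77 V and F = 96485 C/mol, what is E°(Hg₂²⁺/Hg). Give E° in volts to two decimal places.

+0.80 V

E°cell = −ΔG°/(nF) = −(-5.8×10³)/((2)(96485)) = +0.030 V.
Since Hg₂²⁺/Hg is the cathode and Fe³⁺/Fe²⁺ the anode, E°cell = E°(Hg₂²⁺/Hg) − E°(Fe³⁺/Fe²⁺).
So E°(Hg₂²⁺/Hg) = E°cell + E°(Fe³⁺/Fe²⁺) = +0.030 + (+0.77) = +0.80 V.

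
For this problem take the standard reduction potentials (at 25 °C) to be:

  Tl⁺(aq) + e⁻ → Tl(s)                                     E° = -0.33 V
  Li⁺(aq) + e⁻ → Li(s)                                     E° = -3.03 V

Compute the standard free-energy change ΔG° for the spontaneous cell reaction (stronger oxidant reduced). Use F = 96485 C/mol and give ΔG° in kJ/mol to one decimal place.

Tl⁺/Tl (E° = -0.33 V) is the cathode; Li⁺/Li (E° = -3.03 V) is the anode, so E°cell = +2.70 V.
Balancing electrons gives n = 1 (lcm of 1 and 1).
ΔG° = −nFE° = −(1)(96485)(+2.70) = -260,510 J = -260.5 kJ/mol.

-260.5 kJ/mol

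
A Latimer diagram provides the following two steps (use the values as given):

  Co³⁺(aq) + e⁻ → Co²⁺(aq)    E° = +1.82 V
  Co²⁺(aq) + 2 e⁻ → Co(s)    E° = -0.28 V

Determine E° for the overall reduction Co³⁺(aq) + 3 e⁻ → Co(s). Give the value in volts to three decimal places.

+0.420 V

Standard free energies of sequential steps add: ΔG°₃ = ΔG°₁ + ΔG°₂, so n₃E°₃ = n₁E°₁ + n₂E°₂.
E°₃ = (1×+1.82 + 2×-0.28) / 3 = (+1.260) / 3 = +0.420 V.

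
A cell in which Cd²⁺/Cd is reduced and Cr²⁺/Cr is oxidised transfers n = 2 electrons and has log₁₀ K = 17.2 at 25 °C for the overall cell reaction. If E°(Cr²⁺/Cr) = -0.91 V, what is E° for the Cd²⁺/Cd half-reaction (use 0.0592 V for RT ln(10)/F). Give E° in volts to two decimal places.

E°cell = (0.0592/n)·log K = (0.0592/2)(17.2) = +0.509 V.
Since Cd²⁺/Cd is the cathode and Cr²⁺/Cr the anode, E°cell = E°(Cd²⁺/Cd) − E°(Cr²⁺/Cr).
So E°(Cd²⁺/Cd) = E°cell + E°(Cr²⁺/Cr) = +0.509 + (-0.91) = -0.40 V.

-0.40 V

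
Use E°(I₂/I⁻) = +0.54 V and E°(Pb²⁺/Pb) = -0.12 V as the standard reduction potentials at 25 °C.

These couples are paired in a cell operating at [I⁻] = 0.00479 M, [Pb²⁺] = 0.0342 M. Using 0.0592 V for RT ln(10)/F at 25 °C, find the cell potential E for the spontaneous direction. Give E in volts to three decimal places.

+0.841 V

I₂/I⁻ is the cathode (higher E°), Pb²⁺/Pb the anode: E°cell = +0.54 − (-0.12) = +0.66 V, n = 2.
Overall: I₂(s) + Pb(s) → 2 I⁻(aq) + Pb²⁺(aq)
Q = [I⁻]^2·[Pb²⁺]; log Q = -6.105.
E = E° − (0.0592/n) log Q = +0.66 − (0.0592/2)(-6.105) = +0.841 V.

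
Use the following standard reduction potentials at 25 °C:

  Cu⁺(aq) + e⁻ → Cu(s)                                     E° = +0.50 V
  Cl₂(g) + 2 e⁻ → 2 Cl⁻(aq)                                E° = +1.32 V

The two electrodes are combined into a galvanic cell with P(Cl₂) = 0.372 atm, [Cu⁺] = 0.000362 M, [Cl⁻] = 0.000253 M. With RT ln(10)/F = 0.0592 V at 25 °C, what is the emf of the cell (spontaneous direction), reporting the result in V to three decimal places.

Cl₂/Cl⁻ is the cathode (higher E°), Cu⁺/Cu the anode: E°cell = +1.32 − (+0.50) = +0.82 V, n = 2.
Overall: Cl₂(g) + 2 Cu(s) → 2 Cl⁻(aq) + 2 Cu⁺(aq)
Q = [Cl⁻]^2·[Cu⁺]^2 / (P(Cl₂)); log Q = -13.647.
E = E° − (0.0592/n) log Q = +0.82 − (0.0592/2)(-13.647) = +1.224 V.

+1.224 V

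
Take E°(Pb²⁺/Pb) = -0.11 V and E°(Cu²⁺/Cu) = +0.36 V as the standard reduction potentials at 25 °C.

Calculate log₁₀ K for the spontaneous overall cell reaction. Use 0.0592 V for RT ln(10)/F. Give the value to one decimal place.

Cathode: Cu²⁺/Cu; anode: Pb²⁺/Pb. E°cell = +0.47 V, n = 2.
log K = nE°cell / 0.0592 = (2)(+0.47) / 0.0592 = 15.9.

15.9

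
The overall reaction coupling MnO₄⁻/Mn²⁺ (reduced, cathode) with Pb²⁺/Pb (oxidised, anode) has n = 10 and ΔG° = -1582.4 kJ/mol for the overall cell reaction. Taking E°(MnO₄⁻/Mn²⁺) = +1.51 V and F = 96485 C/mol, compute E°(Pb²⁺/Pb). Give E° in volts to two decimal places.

E°cell = −ΔG°/(nF) = −(-1582.4×10³)/((10)(96485)) = +1.640 V.
Since MnO₄⁻/Mn²⁺ is the cathode and Pb²⁺/Pb the anode, E°cell = E°(MnO₄⁻/Mn²⁺) − E°(Pb²⁺/Pb).
So E°(Pb²⁺/Pb) = E°(MnO₄⁻/Mn²⁺) − E°cell = (+1.51) − (+1.640) = -0.13 V.

-0.13 V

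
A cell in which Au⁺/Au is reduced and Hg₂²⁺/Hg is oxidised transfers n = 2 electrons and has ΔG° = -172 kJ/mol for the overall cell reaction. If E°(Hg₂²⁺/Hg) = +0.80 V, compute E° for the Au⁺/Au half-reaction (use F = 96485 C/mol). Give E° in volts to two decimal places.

E°cell = −ΔG°/(nF) = −(-172×10³)/((2)(96485)) = +0.891 V.
Since Au⁺/Au is the cathode and Hg₂²⁺/Hg the anode, E°cell = E°(Au⁺/Au) − E°(Hg₂²⁺/Hg).
So E°(Au⁺/Au) = E°cell + E°(Hg₂²⁺/Hg) = +0.891 + (+0.80) = +1.69 V.

+1.69 V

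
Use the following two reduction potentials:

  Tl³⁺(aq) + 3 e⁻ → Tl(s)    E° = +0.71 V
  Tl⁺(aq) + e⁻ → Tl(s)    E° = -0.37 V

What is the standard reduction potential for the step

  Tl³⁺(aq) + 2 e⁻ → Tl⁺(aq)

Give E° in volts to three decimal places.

+1.250 V

Sequential free energies add, so n₃E°₃ = n₁E°₁ + n₂E°₂.
With n₃ = 3, and the known step contributing 1×(-0.37) V, the unknown satisfies 2·E° = 3×(+0.71) − 1×(-0.37) = +2.500.
E° = +2.500 / 2 = +1.250 V.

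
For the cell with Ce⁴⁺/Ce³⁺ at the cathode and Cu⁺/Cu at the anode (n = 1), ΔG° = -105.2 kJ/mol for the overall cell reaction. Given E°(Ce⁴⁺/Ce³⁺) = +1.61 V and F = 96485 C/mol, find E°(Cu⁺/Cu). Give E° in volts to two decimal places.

E°cell = −ΔG°/(nF) = −(-105.2×10³)/((1)(96485)) = +1.090 V.
Since Ce⁴⁺/Ce³⁺ is the cathode and Cu⁺/Cu the anode, E°cell = E°(Ce⁴⁺/Ce³⁺) − E°(Cu⁺/Cu).
So E°(Cu⁺/Cu) = E°(Ce⁴⁺/Ce³⁺) − E°cell = (+1.61) − (+1.090) = +0.52 V.

+0.52 V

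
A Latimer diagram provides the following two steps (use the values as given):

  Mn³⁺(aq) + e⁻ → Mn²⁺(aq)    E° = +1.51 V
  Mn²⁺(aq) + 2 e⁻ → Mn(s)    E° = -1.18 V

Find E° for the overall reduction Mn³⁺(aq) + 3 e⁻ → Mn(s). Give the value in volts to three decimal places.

-0.283 V

Since ΔG° = −nFE° is additive over sequential reductions, n₃E°₃ = n₁E°₁ + n₂E°₂.
E°₃ = (1×+1.51 + 2×-1.18) / 3 = (-0.850) / 3 = -0.283 V.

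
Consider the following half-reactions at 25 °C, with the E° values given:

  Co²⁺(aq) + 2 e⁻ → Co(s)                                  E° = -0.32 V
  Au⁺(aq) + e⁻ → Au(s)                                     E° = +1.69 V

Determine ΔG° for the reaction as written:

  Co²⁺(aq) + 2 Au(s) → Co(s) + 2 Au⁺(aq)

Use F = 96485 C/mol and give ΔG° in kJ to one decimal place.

+387.9 kJ

As written, Co²⁺/Co is reduced (cathode) and Au⁺/Au is oxidised (anode), so E°cell = (-0.32) − (+1.69) = -2.01 V.
Balancing electrons gives n = 2.
ΔG° = −nFE° = −(2)(96485)(-2.01) = 387,870 J = +387.9 kJ.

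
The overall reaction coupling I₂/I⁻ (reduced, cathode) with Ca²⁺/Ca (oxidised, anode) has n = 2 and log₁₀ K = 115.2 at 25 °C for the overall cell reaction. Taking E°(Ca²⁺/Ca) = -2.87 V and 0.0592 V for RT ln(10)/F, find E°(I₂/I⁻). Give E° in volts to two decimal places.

E°cell = (0.0592/n)·log K = (0.0592/2)(115.2) = +3.410 V.
Since I₂/I⁻ is the cathode and Ca²⁺/Ca the anode, E°cell = E°(I₂/I⁻) − E°(Ca²⁺/Ca).
So E°(I₂/I⁻) = E°cell + E°(Ca²⁺/Ca) = +3.410 + (-2.87) = +0.54 V.

+0.54 V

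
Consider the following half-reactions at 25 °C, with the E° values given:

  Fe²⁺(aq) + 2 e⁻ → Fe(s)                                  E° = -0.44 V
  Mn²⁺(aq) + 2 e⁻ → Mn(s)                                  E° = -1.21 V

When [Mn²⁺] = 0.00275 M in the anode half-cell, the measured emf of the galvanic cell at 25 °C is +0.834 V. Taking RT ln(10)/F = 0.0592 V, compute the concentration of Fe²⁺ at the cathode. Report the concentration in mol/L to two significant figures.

Fe²⁺/Fe is the cathode, Mn²⁺/Mn the anode: E°cell = +0.77 V, n = 2.
Overall reaction: Fe²⁺(aq) + Mn(s) → Fe(s) + Mn²⁺(aq); Q = [Mn²⁺]^1/[Fe²⁺]^1.
From E = E° − (0.0592/n) log Q: log Q = (E° − E)·n/0.0592 = (+0.77 − (+0.834))·2/0.0592 = -2.1622.
So 1·log[Fe²⁺] = 1·log(0.00275) − log Q = -2.5607 − (-2.1622) = -0.3985; [Fe²⁺] = 10^(-0.3985) ≈ 0.40 M.

0.40 M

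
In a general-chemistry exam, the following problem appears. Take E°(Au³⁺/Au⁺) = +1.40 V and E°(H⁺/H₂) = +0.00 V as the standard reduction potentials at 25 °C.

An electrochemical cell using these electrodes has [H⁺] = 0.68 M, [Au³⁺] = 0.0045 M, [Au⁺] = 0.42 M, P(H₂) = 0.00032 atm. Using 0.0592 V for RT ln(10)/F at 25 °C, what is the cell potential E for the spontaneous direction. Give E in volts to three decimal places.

+1.248 V

Au³⁺/Au⁺ is the cathode (higher E°), H⁺/H₂ the anode: E°cell = +1.40 − (+0.00) = +1.40 V, n = 2.
Overall: Au³⁺(aq) + H₂(g) → Au⁺(aq) + 2 H⁺(aq)
Q = [Au⁺]·[H⁺]^2 / ([Au³⁺]·P(H₂)); log Q = 5.130.
E = E° − (0.0592/n) log Q = +1.40 − (0.0592/2)(5.130) = +1.248 V.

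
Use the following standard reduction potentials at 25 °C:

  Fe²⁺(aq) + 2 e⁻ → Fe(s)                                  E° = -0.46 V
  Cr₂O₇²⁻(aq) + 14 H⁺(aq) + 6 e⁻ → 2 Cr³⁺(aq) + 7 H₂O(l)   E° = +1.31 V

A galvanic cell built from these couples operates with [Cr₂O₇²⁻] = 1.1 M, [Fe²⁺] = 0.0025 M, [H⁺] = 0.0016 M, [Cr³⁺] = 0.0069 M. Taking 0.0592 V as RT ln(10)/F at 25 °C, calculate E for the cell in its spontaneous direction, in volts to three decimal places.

+1.504 V

Cr₂O₇²⁻/Cr³⁺ is the cathode (higher E°), Fe²⁺/Fe the anode: E°cell = +1.31 − (-0.46) = +1.77 V, n = 6.
Overall: Cr₂O₇²⁻(aq) + 14 H⁺(aq) + 3 Fe(s) → 2 Cr³⁺(aq) + 7 H₂O(l) + 3 Fe²⁺(aq)
Q = [Cr³⁺]^2·[Fe²⁺]^3 / ([Cr₂O₇²⁻]·[H⁺]^14); log Q = 26.972.
E = E° − (0.0592/n) log Q = +1.77 − (0.0592/6)(26.972) = +1.504 V.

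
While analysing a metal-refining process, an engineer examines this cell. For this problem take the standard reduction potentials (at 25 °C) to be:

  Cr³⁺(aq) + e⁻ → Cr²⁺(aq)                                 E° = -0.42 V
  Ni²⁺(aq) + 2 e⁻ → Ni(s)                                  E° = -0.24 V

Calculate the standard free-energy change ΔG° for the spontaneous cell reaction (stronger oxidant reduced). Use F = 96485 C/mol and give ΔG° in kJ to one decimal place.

Ni²⁺/Ni (E° = -0.24 V) is the cathode; Cr³⁺/Cr²⁺ (E° = -0.42 V) is the anode, so E°cell = +0.18 V.
Balancing electrons gives n = 2 (lcm of 2 and 1).
ΔG° = −nFE° = −(2)(96485)(+0.18) = -34,735 J = -34.7 kJ.

-34.7 kJ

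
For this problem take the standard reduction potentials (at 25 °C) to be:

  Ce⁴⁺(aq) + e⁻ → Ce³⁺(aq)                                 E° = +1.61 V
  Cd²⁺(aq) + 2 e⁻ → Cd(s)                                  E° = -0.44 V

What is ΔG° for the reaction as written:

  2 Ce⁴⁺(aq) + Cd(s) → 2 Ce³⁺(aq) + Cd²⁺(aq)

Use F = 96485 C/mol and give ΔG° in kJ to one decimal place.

-395.6 kJ

As written, Ce⁴⁺/Ce³⁺ is reduced (cathode) and Cd²⁺/Cd is oxidised (anode), so E°cell = (+1.61) − (-0.44) = +2.05 V.
Balancing electrons gives n = 2.
ΔG° = −nFE° = −(2)(96485)(+2.05) = -395,588 J = -395.6 kJ.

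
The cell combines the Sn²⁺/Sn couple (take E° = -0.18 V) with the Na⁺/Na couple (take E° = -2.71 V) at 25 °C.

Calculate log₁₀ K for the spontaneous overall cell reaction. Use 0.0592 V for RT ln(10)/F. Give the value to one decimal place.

Cathode: Sn²⁺/Sn; anode: Na⁺/Na. E°cell = +2.53 V, n = 2.
log K = nE°cell / 0.0592 = (2)(+2.53) / 0.0592 = 85.5.

85.5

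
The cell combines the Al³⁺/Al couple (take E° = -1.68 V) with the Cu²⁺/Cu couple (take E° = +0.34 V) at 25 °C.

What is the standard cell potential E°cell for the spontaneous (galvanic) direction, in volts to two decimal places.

+2.02 V

The Cu²⁺/Cu couple has the higher reduction potential, so it is the cathode; Al³⁺/Al is oxidised at the anode.
E°cell = E°(cathode) − E°(anode) = (+0.34) − (-1.68) = +2.02 V.
Since E°cell > 0, the reaction is spontaneous under standard conditions.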